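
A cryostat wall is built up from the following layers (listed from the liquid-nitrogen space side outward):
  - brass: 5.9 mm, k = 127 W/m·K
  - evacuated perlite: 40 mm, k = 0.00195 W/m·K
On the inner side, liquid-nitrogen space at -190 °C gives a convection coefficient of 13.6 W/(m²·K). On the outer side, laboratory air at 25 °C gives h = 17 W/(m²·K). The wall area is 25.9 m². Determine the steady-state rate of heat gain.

Q ≈ 270 W

Series thermal resistances:
R_inner film = 1/(h_i·A) = 1/(13.6×25.9) = 0.002839 K/W
R_brass = L/(kA) = 0.0059/(127×25.9) = 1.794×10^-6 K/W
R_evacuated perlite = L/(kA) = 0.04/(0.00195×25.9) = 0.792 K/W
R_outer film = 1/(h_o·A) = 1/(17×25.9) = 0.002271 K/W
R_total = 0.7971 K/W
Q = ΔT / R_total = 215 / 0.7971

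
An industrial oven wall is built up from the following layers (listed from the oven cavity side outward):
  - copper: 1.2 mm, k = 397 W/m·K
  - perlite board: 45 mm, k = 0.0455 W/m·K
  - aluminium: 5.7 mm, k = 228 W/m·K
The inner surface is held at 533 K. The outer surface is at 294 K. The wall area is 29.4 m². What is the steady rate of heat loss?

Treating each layer as a thermal resistance in series:
R_copper = L/(kA) = 0.0012/(397×29.4) = 1.028×10^-7 K/W
R_perlite board = L/(kA) = 0.045/(0.0455×29.4) = 0.03364 K/W
R_aluminium = L/(kA) = 0.0057/(228×29.4) = 8.503×10^-7 K/W
R_total = 0.03364 K/W
Q = ΔT / R_total = 239 / 0.03364

Q ≈ 7100 W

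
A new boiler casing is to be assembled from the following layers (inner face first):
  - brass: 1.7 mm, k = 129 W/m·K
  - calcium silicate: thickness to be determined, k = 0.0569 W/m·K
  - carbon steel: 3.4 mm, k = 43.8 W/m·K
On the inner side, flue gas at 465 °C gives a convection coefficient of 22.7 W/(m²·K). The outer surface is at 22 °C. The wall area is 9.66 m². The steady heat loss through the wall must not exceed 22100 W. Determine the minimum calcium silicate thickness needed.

L ≈ 8.51 mm

Using the resistance-network approach (series):
R_inner film = 1/(h_i·A) = 1/(22.7×9.66) = 0.00456 K/W
R_brass = L/(kA) = 0.0017/(129×9.66) = 1.364×10^-6 K/W
R_carbon steel = L/(kA) = 0.0034/(43.8×9.66) = 8.036×10^-6 K/W
Sum of the known resistances R_other = 0.00457 K/W
Required total resistance R_tot = ΔT/Q_allow = 443/22100 = 0.02005 K/W
R_calcium silicate = R_tot − R_other = 0.01548 K/W
L = R·k·A = 0.01548×0.0569×9.66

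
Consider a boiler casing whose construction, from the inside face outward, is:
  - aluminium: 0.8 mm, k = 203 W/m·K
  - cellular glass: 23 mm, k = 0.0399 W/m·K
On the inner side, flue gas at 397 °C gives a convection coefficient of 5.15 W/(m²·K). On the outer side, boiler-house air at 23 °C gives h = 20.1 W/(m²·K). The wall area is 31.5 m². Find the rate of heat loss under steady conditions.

Q ≈ 14400 W

Thermal resistances in series:
R_inner film = 1/(h_i·A) = 1/(5.15×31.5) = 0.006164 K/W
R_aluminium = L/(kA) = 0.0008/(203×31.5) = 1.251×10^-7 K/W
R_cellular glass = L/(kA) = 0.023/(0.0399×31.5) = 0.0183 K/W
R_outer film = 1/(h_o·A) = 1/(20.1×31.5) = 0.001579 K/W
R_total = 0.02604 K/W
Q = ΔT / R_total = 374 / 0.02604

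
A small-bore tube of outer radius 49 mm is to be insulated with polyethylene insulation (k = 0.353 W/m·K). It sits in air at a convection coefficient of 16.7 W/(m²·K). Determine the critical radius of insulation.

r_cr ≈ 21.1 mm

For a cylinder r_cr = k/h = 0.353/16.7
r_cr = 21.1 mm; since the bare radius (49 mm) is above r_cr, any added insulation will reduce heat loss.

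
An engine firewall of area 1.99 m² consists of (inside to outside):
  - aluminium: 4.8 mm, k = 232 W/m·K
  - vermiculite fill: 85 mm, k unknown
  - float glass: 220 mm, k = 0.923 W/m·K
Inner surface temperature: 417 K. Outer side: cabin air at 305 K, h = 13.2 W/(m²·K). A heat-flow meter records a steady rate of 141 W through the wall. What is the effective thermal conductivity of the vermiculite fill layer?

k ≈ 0.0671 W/(m·K)

Model the wall as resistances in series:
R_aluminium = L/(kA) = 0.0048/(232×1.99) = 1.04×10^-5 K/W
R_float glass = L/(kA) = 0.22/(0.923×1.99) = 0.1198 K/W
R_outer film = 1/(h_o·A) = 1/(13.2×1.99) = 0.03807 K/W
Sum of known resistances R_other = 0.1579 K/W
Total R = ΔT/Q = 112/141 = 0.7943 K/W
R_vermiculite fill = R_total − R_other = 0.6365 K/W
k = L/(R·A) = 0.085/(0.6365×1.99)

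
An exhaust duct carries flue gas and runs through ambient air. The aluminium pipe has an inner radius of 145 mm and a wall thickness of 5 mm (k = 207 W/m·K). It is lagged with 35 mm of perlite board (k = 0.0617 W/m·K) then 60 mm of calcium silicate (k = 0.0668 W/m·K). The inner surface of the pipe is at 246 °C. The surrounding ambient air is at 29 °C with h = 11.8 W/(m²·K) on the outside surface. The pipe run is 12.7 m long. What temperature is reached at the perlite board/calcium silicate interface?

Radial resistances (cylindrical: R_cond = ln(r_o/r_i)/(2πkL), R_conv = 1/(h·2πrL)):
R_aluminium pipe wall = ln(150/145)/(2π×207×12.7) = 2.052×10^-6 K/W
R_perlite board = ln(185/150)/(2π×0.0617×12.7) = 0.0426 K/W
R_calcium silicate = ln(245/185)/(2π×0.0668×12.7) = 0.0527 K/W
R_outer film = 1/(h_o·2πr_oL) = 1/(11.8×2π×0.245×12.7) = 0.004335 K/W
R_total = 0.09963 K/W
Q = ΔT/R_total = 217/0.09963
Q = 2180 W
T_interface = T_inner − Q·ΣR(inner→interface) = 246 − 2180×0.0426

T ≈ 153 °C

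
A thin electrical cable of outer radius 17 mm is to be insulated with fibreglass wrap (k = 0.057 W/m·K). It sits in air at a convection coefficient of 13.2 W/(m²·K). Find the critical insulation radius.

For a cylinder r_cr = k/h = 0.057/13.2
r_cr = 4.32 mm; since the bare radius (17 mm) is above r_cr, any added insulation will reduce heat loss.

r_cr ≈ 4.32 mm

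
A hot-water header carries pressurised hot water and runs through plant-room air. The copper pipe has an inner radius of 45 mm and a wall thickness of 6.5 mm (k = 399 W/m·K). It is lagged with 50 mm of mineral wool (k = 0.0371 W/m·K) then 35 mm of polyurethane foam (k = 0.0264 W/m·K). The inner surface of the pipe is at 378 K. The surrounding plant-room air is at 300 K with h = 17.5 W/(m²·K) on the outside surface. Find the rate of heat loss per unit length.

q′ ≈ 16.4 W/m

Treating each annulus and film as a series resistance:
R_copper pipe wall = ln(51.5/45)/(2π×399×1) = 5.382×10^-5 K/W
R_mineral wool = ln(101.5/51.5)/(2π×0.0371×1) = 2.911 K/W
R_polyurethane foam = ln(136.5/101.5)/(2π×0.0264×1) = 1.786 K/W
R_outer film = 1/(h_o·2πr_oL) = 1/(17.5×2π×0.1365×1) = 0.06663 K/W
R_total = 4.763 K/W
Q = ΔT/R_total = 78/4.763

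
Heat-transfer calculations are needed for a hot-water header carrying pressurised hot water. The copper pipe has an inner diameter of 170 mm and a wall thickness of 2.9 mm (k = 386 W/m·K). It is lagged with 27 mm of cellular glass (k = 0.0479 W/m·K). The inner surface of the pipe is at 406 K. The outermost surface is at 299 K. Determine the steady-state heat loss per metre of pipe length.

q′ ≈ 120 W/m

Treating each annulus and film as a series resistance:
R_copper pipe wall = ln(87.9/85)/(2π×386×1) = 1.383×10^-5 K/W
R_cellular glass = ln(114.9/87.9)/(2π×0.0479×1) = 0.89 K/W
R_total = 0.89 K/W
Q = ΔT/R_total = 107/0.89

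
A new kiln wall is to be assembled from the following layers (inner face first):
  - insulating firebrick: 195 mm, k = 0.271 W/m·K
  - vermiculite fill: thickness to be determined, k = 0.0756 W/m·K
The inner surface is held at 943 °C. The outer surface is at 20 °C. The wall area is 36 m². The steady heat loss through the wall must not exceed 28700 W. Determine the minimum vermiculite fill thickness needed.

Using the resistance-network approach (series):
R_insulating firebrick = L/(kA) = 0.195/(0.271×36) = 0.01999 K/W
Sum of the known resistances R_other = 0.01999 K/W
Required total resistance R_tot = ΔT/Q_allow = 923/28700 = 0.03216 K/W
R_vermiculite fill = R_tot − R_other = 0.01217 K/W
L = R·k·A = 0.01217×0.0756×36

L ≈ 33.1 mm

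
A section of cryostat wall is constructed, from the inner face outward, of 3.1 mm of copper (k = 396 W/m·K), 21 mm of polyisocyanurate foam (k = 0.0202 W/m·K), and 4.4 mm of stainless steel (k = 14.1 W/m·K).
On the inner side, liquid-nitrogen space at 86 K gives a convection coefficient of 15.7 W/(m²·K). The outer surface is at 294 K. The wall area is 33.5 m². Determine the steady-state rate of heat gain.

Q ≈ 6310 W

Series thermal resistances:
R_inner film = 1/(h_i·A) = 1/(15.7×33.5) = 0.001901 K/W
R_copper = L/(kA) = 0.0031/(396×33.5) = 2.337×10^-7 K/W
R_polyisocyanurate foam = L/(kA) = 0.021/(0.0202×33.5) = 0.03103 K/W
R_stainless steel = L/(kA) = 0.0044/(14.1×33.5) = 9.315×10^-6 K/W
R_total = 0.03294 K/W
Q = ΔT / R_total = 208 / 0.03294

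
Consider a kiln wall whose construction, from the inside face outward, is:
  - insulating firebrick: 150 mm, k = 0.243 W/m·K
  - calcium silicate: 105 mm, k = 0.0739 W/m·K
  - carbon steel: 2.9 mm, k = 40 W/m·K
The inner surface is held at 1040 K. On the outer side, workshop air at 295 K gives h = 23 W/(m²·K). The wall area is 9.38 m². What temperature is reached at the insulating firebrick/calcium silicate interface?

Series thermal resistances:
R_insulating firebrick = L/(kA) = 0.15/(0.243×9.38) = 0.06581 K/W
R_calcium silicate = L/(kA) = 0.105/(0.0739×9.38) = 0.1515 K/W
R_carbon steel = L/(kA) = 0.0029/(40×9.38) = 7.729×10^-6 K/W
R_outer film = 1/(h_o·A) = 1/(23×9.38) = 0.004635 K/W
R_total = 0.2219 K/W;  Q = ΔT/R_total = 745/0.2219 = 3357 W
T_interface = T_inner − Q·ΣR(inner→interface) = 1040 − 3360×0.06581

T ≈ 819 K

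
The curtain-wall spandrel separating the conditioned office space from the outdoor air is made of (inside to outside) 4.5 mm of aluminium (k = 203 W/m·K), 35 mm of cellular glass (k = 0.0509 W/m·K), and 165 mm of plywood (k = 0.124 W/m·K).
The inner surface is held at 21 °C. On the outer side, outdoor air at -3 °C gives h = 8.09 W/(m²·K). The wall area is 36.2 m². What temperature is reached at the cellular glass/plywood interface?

Series thermal resistances:
R_aluminium = L/(kA) = 0.0045/(203×36.2) = 6.124×10^-7 K/W
R_cellular glass = L/(kA) = 0.035/(0.0509×36.2) = 0.019 K/W
R_plywood = L/(kA) = 0.165/(0.124×36.2) = 0.03676 K/W
R_outer film = 1/(h_o·A) = 1/(8.09×36.2) = 0.003415 K/W
R_total = 0.05917 K/W;  Q = ΔT/R_total = 24/0.05917 = 405.6 W
T_interface = T_inner − Q·ΣR(inner→interface) = 21 − 406×0.019

T ≈ 13.3 °C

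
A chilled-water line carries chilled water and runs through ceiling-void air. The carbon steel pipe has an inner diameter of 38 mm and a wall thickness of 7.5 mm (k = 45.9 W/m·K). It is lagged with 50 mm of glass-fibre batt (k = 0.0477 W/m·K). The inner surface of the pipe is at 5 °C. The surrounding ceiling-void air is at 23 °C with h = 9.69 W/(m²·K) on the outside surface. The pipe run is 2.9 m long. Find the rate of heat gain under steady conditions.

For a radial system each layer contributes R = ln(r_out/r_in)/(2πkL); films add R = 1/(hA).
R_carbon steel pipe wall = ln(26.5/19)/(2π×45.9×2.9) = 3.978×10^-4 K/W
R_glass-fibre batt = ln(76.5/26.5)/(2π×0.0477×2.9) = 1.22 K/W
R_outer film = 1/(h_o·2πr_oL) = 1/(9.69×2π×0.0765×2.9) = 0.07403 K/W
R_total = 1.294 K/W
Q = ΔT/R_total = 18/1.294

Q ≈ 13.9 W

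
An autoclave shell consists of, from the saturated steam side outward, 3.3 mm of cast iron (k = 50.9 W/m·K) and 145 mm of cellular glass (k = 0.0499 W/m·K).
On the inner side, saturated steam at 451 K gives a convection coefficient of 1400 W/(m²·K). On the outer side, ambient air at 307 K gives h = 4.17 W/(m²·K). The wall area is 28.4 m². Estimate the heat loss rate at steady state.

Q ≈ 1300 W

Using the resistance-network approach (series):
R_inner film = 1/(h_i·A) = 1/(1400×28.4) = 2.515×10^-5 K/W
R_cast iron = L/(kA) = 0.0033/(50.9×28.4) = 2.283×10^-6 K/W
R_cellular glass = L/(kA) = 0.145/(0.0499×28.4) = 0.1023 K/W
R_outer film = 1/(h_o·A) = 1/(4.17×28.4) = 0.008444 K/W
R_total = 0.1108 K/W
Q = ΔT / R_total = 144 / 0.1108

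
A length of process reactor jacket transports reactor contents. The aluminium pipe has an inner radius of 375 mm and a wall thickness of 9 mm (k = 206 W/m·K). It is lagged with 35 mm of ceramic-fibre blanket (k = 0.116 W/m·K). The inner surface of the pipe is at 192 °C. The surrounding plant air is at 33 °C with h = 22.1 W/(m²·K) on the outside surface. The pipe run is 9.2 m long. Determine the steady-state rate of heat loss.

Radial resistances (cylindrical: R_cond = ln(r_o/r_i)/(2πkL), R_conv = 1/(h·2πrL)):
R_aluminium pipe wall = ln(384/375)/(2π×206×9.2) = 1.992×10^-6 K/W
R_ceramic-fibre blanket = ln(419/384)/(2π×0.116×9.2) = 0.01301 K/W
R_outer film = 1/(h_o·2πr_oL) = 1/(22.1×2π×0.419×9.2) = 0.001868 K/W
R_total = 0.01488 K/W
Q = ΔT/R_total = 159/0.01488

Q ≈ 10700 W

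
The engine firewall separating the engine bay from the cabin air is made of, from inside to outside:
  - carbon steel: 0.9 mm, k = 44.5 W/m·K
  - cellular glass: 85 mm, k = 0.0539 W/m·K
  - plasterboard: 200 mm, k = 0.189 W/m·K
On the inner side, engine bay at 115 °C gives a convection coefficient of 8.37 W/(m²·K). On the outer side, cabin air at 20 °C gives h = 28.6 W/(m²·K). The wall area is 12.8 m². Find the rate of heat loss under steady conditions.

Q ≈ 436 W

Using the resistance-network approach (series):
R_inner film = 1/(h_i·A) = 1/(8.37×12.8) = 0.009334 K/W
R_carbon steel = L/(kA) = 0.0009/(44.5×12.8) = 1.58×10^-6 K/W
R_cellular glass = L/(kA) = 0.085/(0.0539×12.8) = 0.1232 K/W
R_plasterboard = L/(kA) = 0.2/(0.189×12.8) = 0.08267 K/W
R_outer film = 1/(h_o·A) = 1/(28.6×12.8) = 0.002732 K/W
R_total = 0.2179 K/W
Q = ΔT / R_total = 95 / 0.2179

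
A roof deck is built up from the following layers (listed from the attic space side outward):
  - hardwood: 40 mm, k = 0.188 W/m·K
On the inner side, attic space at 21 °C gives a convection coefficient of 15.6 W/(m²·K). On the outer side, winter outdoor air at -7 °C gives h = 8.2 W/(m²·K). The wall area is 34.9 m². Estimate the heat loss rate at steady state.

Q ≈ 2450 W

Series thermal resistances:
R_inner film = 1/(h_i·A) = 1/(15.6×34.9) = 0.001837 K/W
R_hardwood = L/(kA) = 0.04/(0.188×34.9) = 0.006096 K/W
R_outer film = 1/(h_o·A) = 1/(8.2×34.9) = 0.003494 K/W
R_total = 0.01143 K/W
Q = ΔT / R_total = 28 / 0.01143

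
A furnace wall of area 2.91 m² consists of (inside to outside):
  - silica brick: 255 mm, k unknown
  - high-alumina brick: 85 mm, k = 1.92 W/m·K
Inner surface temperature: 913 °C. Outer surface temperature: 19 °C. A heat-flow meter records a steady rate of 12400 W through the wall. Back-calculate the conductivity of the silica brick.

k ≈ 1.54 W/(m·K)

Treating each layer as a thermal resistance in series:
R_high-alumina brick = L/(kA) = 0.085/(1.92×2.91) = 0.01521 K/W
Sum of known resistances R_other = 0.01521 K/W
Total R = ΔT/Q = 894/12400 = 0.0721 K/W
R_silica brick = R_total − R_other = 0.05688 K/W
k = L/(R·A) = 0.255/(0.05688×2.91)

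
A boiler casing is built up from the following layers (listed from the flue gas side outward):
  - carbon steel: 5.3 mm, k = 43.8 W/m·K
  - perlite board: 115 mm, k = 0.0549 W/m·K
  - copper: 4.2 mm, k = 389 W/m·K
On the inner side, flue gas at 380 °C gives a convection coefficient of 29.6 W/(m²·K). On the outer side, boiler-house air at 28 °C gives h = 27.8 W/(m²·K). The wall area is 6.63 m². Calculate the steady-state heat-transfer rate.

Thermal resistances in series:
R_inner film = 1/(h_i·A) = 1/(29.6×6.63) = 0.005096 K/W
R_carbon steel = L/(kA) = 0.0053/(43.8×6.63) = 1.825×10^-5 K/W
R_perlite board = L/(kA) = 0.115/(0.0549×6.63) = 0.3159 K/W
R_copper = L/(kA) = 0.0042/(389×6.63) = 1.628×10^-6 K/W
R_outer film = 1/(h_o·A) = 1/(27.8×6.63) = 0.005426 K/W
R_total = 0.3265 K/W
Q = ΔT / R_total = 352 / 0.3265

Q ≈ 1080 W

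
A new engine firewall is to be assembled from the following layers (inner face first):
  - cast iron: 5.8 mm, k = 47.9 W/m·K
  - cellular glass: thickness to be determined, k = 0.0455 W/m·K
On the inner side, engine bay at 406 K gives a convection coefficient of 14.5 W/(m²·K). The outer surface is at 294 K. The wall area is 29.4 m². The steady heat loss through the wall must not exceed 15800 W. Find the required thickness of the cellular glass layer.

Thermal resistances in series:
R_inner film = 1/(h_i·A) = 1/(14.5×29.4) = 0.002346 K/W
R_cast iron = L/(kA) = 0.0058/(47.9×29.4) = 4.119×10^-6 K/W
Sum of the known resistances R_other = 0.00235 K/W
Required total resistance R_tot = ΔT/Q_allow = 112/15800 = 0.007089 K/W
R_cellular glass = R_tot − R_other = 0.004739 K/W
L = R·k·A = 0.004739×0.0455×29.4

L ≈ 6.34 mm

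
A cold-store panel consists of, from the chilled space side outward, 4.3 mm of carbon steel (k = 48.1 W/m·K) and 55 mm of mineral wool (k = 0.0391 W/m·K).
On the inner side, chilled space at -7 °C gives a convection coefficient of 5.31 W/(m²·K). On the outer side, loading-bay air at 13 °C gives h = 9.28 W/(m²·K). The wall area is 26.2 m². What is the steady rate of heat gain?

Series thermal resistances:
R_inner film = 1/(h_i·A) = 1/(5.31×26.2) = 0.007188 K/W
R_carbon steel = L/(kA) = 0.0043/(48.1×26.2) = 3.412×10^-6 K/W
R_mineral wool = L/(kA) = 0.055/(0.0391×26.2) = 0.05369 K/W
R_outer film = 1/(h_o·A) = 1/(9.28×26.2) = 0.004113 K/W
R_total = 0.06499 K/W
Q = ΔT / R_total = 20 / 0.06499

Q ≈ 308 W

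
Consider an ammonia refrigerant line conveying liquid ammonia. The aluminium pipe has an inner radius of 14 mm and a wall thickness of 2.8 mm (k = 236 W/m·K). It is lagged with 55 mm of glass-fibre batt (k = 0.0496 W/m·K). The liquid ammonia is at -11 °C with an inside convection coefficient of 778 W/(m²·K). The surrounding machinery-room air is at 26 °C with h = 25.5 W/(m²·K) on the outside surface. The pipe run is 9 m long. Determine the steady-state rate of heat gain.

Q ≈ 69.9 W

Treating each annulus and film as a series resistance:
R_inner film = 1/(h_i·2πr₁L) = 1/(778×2π×0.014×9) = 0.001624 K/W
R_aluminium pipe wall = ln(16.8/14)/(2π×236×9) = 1.366×10^-5 K/W
R_glass-fibre batt = ln(71.8/16.8)/(2π×0.0496×9) = 0.5179 K/W
R_outer film = 1/(h_o·2πr_oL) = 1/(25.5×2π×0.0718×9) = 0.009659 K/W
R_total = 0.5292 K/W
Q = ΔT/R_total = 37/0.5292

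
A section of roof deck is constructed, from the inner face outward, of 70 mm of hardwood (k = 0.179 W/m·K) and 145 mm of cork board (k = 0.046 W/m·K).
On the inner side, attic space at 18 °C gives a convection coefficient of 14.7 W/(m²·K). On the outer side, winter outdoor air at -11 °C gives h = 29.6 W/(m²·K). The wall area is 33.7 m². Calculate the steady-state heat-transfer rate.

Treating each layer as a thermal resistance in series:
R_inner film = 1/(h_i·A) = 1/(14.7×33.7) = 0.002019 K/W
R_hardwood = L/(kA) = 0.07/(0.179×33.7) = 0.0116 K/W
R_cork board = L/(kA) = 0.145/(0.046×33.7) = 0.09354 K/W
R_outer film = 1/(h_o·A) = 1/(29.6×33.7) = 0.001002 K/W
R_total = 0.1082 K/W
Q = ΔT / R_total = 29 / 0.1082

Q ≈ 268 W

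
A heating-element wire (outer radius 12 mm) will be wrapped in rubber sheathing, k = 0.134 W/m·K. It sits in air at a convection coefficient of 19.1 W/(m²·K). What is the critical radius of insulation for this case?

r_cr ≈ 7.02 mm

For a cylinder r_cr = k/h = 0.134/19.1
r_cr = 7.02 mm; since the bare radius (12 mm) is above r_cr, any added insulation will reduce heat loss.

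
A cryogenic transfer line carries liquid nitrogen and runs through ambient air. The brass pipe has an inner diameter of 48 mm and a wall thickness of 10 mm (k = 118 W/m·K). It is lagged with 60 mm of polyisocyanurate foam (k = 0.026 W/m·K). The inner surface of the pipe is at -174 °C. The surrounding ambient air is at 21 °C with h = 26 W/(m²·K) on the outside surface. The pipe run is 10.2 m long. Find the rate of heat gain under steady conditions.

Q ≈ 316 W

Per-layer cylindrical resistances, series-summed:
R_brass pipe wall = ln(34/24)/(2π×118×10.2) = 4.606×10^-5 K/W
R_polyisocyanurate foam = ln(94/34)/(2π×0.026×10.2) = 0.6103 K/W
R_outer film = 1/(h_o·2πr_oL) = 1/(26×2π×0.094×10.2) = 0.006384 K/W
R_total = 0.6167 K/W
Q = ΔT/R_total = 195/0.6167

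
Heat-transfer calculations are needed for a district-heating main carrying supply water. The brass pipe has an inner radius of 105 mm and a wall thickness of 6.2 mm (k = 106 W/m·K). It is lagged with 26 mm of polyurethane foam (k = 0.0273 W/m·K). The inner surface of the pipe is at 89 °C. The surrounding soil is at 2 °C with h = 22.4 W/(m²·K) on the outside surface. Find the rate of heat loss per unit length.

q′ ≈ 68.1 W/m

Radial resistances (cylindrical: R_cond = ln(r_o/r_i)/(2πkL), R_conv = 1/(h·2πrL)):
R_brass pipe wall = ln(111.2/105)/(2π×106×1) = 8.614×10^-5 K/W
R_polyurethane foam = ln(137.2/111.2)/(2π×0.0273×1) = 1.225 K/W
R_outer film = 1/(h_o·2πr_oL) = 1/(22.4×2π×0.1372×1) = 0.05179 K/W
R_total = 1.277 K/W
Q = ΔT/R_total = 87/1.277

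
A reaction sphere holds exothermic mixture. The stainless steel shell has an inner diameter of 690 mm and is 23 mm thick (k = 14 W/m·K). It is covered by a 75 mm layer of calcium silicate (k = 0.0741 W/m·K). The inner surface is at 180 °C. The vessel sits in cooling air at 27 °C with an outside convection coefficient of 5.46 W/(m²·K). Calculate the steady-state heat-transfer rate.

Q ≈ 269 W

For a spherical shell R = (1/r₁ − 1/r₂)/(4πk); film R = 1/(h·4πr²). In series:
R_stainless steel shell = (1/0.345 − 1/0.368)/(4π×14) = 0.00103 K/W
R_calcium silicate = (1/0.368 − 1/0.443)/(4π×0.0741) = 0.4941 K/W
R_outer film = 1/(h·4πr_o²) = 1/(5.46×4π×0.443²) = 0.07427 K/W
R_total = 0.5694 K/W
Q = ΔT/R_total = 153/0.5694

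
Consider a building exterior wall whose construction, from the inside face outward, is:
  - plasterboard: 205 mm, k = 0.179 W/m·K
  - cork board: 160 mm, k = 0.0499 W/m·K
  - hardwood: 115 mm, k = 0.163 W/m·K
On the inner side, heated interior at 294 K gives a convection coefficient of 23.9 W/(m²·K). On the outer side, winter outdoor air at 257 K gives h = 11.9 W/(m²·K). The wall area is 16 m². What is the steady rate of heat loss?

Series thermal resistances:
R_inner film = 1/(h_i·A) = 1/(23.9×16) = 0.002615 K/W
R_plasterboard = L/(kA) = 0.205/(0.179×16) = 0.07158 K/W
R_cork board = L/(kA) = 0.16/(0.0499×16) = 0.2004 K/W
R_hardwood = L/(kA) = 0.115/(0.163×16) = 0.0441 K/W
R_outer film = 1/(h_o·A) = 1/(11.9×16) = 0.005252 K/W
R_total = 0.3239 K/W
Q = ΔT / R_total = 37 / 0.3239

Q ≈ 114 W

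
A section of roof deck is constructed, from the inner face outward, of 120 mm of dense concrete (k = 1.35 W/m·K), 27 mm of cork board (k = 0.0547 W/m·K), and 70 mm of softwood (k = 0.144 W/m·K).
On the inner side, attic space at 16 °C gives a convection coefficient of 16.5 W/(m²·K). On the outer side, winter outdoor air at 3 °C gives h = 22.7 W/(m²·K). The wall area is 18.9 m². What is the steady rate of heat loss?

Model the wall as resistances in series:
R_inner film = 1/(h_i·A) = 1/(16.5×18.9) = 0.003207 K/W
R_dense concrete = L/(kA) = 0.12/(1.35×18.9) = 0.004703 K/W
R_cork board = L/(kA) = 0.027/(0.0547×18.9) = 0.02612 K/W
R_softwood = L/(kA) = 0.07/(0.144×18.9) = 0.02572 K/W
R_outer film = 1/(h_o·A) = 1/(22.7×18.9) = 0.002331 K/W
R_total = 0.06208 K/W
Q = ΔT / R_total = 13 / 0.06208

Q ≈ 209 W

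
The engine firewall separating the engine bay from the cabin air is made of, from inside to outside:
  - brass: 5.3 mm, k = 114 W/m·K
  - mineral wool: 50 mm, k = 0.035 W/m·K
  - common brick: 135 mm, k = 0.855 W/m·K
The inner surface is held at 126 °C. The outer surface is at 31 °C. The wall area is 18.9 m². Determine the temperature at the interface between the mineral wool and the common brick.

Treating each layer as a thermal resistance in series:
R_brass = L/(kA) = 0.0053/(114×18.9) = 2.46×10^-6 K/W
R_mineral wool = L/(kA) = 0.05/(0.035×18.9) = 0.07559 K/W
R_common brick = L/(kA) = 0.135/(0.855×18.9) = 0.008354 K/W
R_total = 0.08394 K/W;  Q = ΔT/R_total = 95/0.08394 = 1132 W
T_interface = T_inner − Q·ΣR(inner→interface) = 126 − 1130×0.07559

T ≈ 40.5 °C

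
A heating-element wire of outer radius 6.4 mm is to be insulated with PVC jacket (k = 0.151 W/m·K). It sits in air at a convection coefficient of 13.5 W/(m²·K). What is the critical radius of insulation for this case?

r_cr ≈ 11.2 mm

For a cylinder r_cr = k/h = 0.151/13.5
r_cr = 11.2 mm; since the bare radius (6.4 mm) is below r_cr, adding a thin layer of insulation will *increase* heat loss.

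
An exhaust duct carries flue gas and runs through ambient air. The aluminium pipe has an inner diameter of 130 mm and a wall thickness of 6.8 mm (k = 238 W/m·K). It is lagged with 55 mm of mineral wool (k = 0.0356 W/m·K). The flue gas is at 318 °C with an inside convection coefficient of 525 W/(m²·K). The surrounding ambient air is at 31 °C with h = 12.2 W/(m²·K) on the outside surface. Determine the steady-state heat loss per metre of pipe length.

Treating each annulus and film as a series resistance:
R_inner film = 1/(h_i·2πr₁L) = 1/(525×2π×0.065×1) = 0.004664 K/W
R_aluminium pipe wall = ln(71.8/65)/(2π×238×1) = 6.654×10^-5 K/W
R_mineral wool = ln(126.8/71.8)/(2π×0.0356×1) = 2.543 K/W
R_outer film = 1/(h_o·2πr_oL) = 1/(12.2×2π×0.1268×1) = 0.1029 K/W
R_total = 2.65 K/W
Q = ΔT/R_total = 287/2.65

q′ ≈ 108 W/m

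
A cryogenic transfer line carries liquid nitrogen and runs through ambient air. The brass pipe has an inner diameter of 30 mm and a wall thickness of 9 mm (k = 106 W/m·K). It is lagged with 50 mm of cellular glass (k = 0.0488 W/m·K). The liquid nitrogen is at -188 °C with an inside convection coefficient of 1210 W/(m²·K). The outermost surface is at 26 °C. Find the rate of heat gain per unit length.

For a radial system each layer contributes R = ln(r_out/r_in)/(2πkL); films add R = 1/(hA).
R_inner film = 1/(h_i·2πr₁L) = 1/(1210×2π×0.015×1) = 0.008769 K/W
R_brass pipe wall = ln(24/15)/(2π×106×1) = 7.057×10^-4 K/W
R_cellular glass = ln(74/24)/(2π×0.0488×1) = 3.672 K/W
R_total = 3.682 K/W
Q = ΔT/R_total = 214/3.682

q′ ≈ 58.1 W/m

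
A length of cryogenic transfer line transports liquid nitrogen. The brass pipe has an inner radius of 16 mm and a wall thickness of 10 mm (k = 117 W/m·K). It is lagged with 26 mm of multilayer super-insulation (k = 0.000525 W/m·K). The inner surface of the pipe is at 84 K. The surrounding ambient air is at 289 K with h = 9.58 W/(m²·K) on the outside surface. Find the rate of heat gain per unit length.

For a radial system each layer contributes R = ln(r_out/r_in)/(2πkL); films add R = 1/(hA).
R_brass pipe wall = ln(26/16)/(2π×117×1) = 6.604×10^-4 K/W
R_multilayer super-insulation = ln(52/26)/(2π×0.000525×1) = 210.1 K/W
R_outer film = 1/(h_o·2πr_oL) = 1/(9.58×2π×0.052×1) = 0.3195 K/W
R_total = 210.4 K/W
Q = ΔT/R_total = 205/210.4

q′ ≈ 0.974 W/m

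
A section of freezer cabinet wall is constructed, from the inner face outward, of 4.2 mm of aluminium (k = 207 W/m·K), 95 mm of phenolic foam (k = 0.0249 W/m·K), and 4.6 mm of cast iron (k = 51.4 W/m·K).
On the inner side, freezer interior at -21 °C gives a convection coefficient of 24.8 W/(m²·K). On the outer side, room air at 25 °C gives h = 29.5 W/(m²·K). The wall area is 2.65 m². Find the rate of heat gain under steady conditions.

Thermal resistances in series:
R_inner film = 1/(h_i·A) = 1/(24.8×2.65) = 0.01522 K/W
R_aluminium = L/(kA) = 0.0042/(207×2.65) = 7.657×10^-6 K/W
R_phenolic foam = L/(kA) = 0.095/(0.0249×2.65) = 1.44 K/W
R_cast iron = L/(kA) = 0.0046/(51.4×2.65) = 3.377×10^-5 K/W
R_outer film = 1/(h_o·A) = 1/(29.5×2.65) = 0.01279 K/W
R_total = 1.468 K/W
Q = ΔT / R_total = 46 / 1.468

Q ≈ 31.3 W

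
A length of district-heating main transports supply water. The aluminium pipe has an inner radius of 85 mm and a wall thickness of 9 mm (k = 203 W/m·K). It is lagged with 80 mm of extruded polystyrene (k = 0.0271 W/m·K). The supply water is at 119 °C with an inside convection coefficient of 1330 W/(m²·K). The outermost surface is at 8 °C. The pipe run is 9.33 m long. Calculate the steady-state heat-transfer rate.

Q ≈ 286 W

Cylindrical conduction, so R = ln(r₂/r₁)/(2πkL) per layer, in series:
R_inner film = 1/(h_i·2πr₁L) = 1/(1330×2π×0.085×9.33) = 1.509×10^-4 K/W
R_aluminium pipe wall = ln(94/85)/(2π×203×9.33) = 8.457×10^-6 K/W
R_extruded polystyrene = ln(174/94)/(2π×0.0271×9.33) = 0.3876 K/W
R_total = 0.3878 K/W
Q = ΔT/R_total = 111/0.3878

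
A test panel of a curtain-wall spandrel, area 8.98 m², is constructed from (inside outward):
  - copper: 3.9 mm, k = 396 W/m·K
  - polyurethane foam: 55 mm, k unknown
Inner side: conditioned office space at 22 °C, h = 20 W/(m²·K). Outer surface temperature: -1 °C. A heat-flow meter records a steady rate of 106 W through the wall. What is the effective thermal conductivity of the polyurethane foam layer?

Treating each layer as a thermal resistance in series:
R_inner film = 1/(h_i·A) = 1/(20×8.98) = 0.005568 K/W
R_copper = L/(kA) = 0.0039/(396×8.98) = 1.097×10^-6 K/W
Sum of known resistances R_other = 0.005569 K/W
Total R = ΔT/Q = 23/106 = 0.217 K/W
R_polyurethane foam = R_total − R_other = 0.2114 K/W
k = L/(R·A) = 0.055/(0.2114×8.98)

k ≈ 0.029 W/(m·K)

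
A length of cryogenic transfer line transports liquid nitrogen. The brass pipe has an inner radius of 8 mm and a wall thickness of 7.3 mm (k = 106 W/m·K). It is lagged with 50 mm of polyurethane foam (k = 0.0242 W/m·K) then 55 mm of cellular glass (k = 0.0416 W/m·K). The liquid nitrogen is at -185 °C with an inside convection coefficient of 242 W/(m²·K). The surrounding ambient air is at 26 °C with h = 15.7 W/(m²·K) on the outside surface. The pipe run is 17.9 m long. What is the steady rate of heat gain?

Per-layer cylindrical resistances, series-summed:
R_inner film = 1/(h_i·2πr₁L) = 1/(242×2π×0.008×17.9) = 0.004593 K/W
R_brass pipe wall = ln(15.3/8)/(2π×106×17.9) = 5.439×10^-5 K/W
R_polyurethane foam = ln(65.3/15.3)/(2π×0.0242×17.9) = 0.5332 K/W
R_cellular glass = ln(120.3/65.3)/(2π×0.0416×17.9) = 0.1306 K/W
R_outer film = 1/(h_o·2πr_oL) = 1/(15.7×2π×0.1203×17.9) = 0.004708 K/W
R_total = 0.6731 K/W
Q = ΔT/R_total = 211/0.6731

Q ≈ 313 W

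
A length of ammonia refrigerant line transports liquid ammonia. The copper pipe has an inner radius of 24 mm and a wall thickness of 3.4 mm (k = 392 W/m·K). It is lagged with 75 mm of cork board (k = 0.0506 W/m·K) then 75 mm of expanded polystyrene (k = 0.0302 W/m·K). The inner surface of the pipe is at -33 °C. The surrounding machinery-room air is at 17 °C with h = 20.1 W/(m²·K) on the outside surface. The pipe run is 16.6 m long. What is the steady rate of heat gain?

Treating each annulus and film as a series resistance:
R_copper pipe wall = ln(27.4/24)/(2π×392×16.6) = 3.24×10^-6 K/W
R_cork board = ln(102.4/27.4)/(2π×0.0506×16.6) = 0.2498 K/W
R_expanded polystyrene = ln(177.4/102.4)/(2π×0.0302×16.6) = 0.1745 K/W
R_outer film = 1/(h_o·2πr_oL) = 1/(20.1×2π×0.1774×16.6) = 0.002689 K/W
R_total = 0.4269 K/W
Q = ΔT/R_total = 50/0.4269

Q ≈ 117 W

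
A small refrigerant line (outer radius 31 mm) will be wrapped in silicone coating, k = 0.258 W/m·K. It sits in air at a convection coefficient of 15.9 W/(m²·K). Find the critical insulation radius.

r_cr ≈ 16.2 mm

For a cylinder r_cr = k/h = 0.258/15.9
r_cr = 16.2 mm; since the bare radius (31 mm) is above r_cr, any added insulation will reduce heat loss.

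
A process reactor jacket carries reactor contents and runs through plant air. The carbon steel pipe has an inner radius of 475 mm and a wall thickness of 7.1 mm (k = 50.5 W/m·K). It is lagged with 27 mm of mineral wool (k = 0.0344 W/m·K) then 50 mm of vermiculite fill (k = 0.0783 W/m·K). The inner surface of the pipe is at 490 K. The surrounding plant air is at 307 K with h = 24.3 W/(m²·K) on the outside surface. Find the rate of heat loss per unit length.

Cylindrical conduction, so R = ln(r₂/r₁)/(2πkL) per layer, in series:
R_carbon steel pipe wall = ln(482.1/475)/(2π×50.5×1) = 4.676×10^-5 K/W
R_mineral wool = ln(509.1/482.1)/(2π×0.0344×1) = 0.2521 K/W
R_vermiculite fill = ln(559.1/509.1)/(2π×0.0783×1) = 0.1904 K/W
R_outer film = 1/(h_o·2πr_oL) = 1/(24.3×2π×0.5591×1) = 0.01171 K/W
R_total = 0.4543 K/W
Q = ΔT/R_total = 183/0.4543

q′ ≈ 403 W/m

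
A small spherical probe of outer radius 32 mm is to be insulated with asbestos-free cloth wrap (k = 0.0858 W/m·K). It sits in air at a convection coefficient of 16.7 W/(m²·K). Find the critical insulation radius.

For a sphere r_cr = 2k/h = 2×0.0858/16.7
r_cr = 10.3 mm; since the bare radius (32 mm) is above r_cr, any added insulation will reduce heat loss.

r_cr ≈ 10.3 mm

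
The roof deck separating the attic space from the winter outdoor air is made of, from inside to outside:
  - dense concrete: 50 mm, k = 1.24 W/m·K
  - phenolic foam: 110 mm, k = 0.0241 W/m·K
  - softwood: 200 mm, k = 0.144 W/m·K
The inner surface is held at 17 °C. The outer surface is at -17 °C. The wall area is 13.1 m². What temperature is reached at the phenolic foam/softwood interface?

Series thermal resistances:
R_dense concrete = L/(kA) = 0.05/(1.24×13.1) = 0.003078 K/W
R_phenolic foam = L/(kA) = 0.11/(0.0241×13.1) = 0.3484 K/W
R_softwood = L/(kA) = 0.2/(0.144×13.1) = 0.106 K/W
R_total = 0.4575 K/W;  Q = ΔT/R_total = 34/0.4575 = 74.31 W
T_interface = T_inner − Q·ΣR(inner→interface) = 17 − 74.3×0.3515

T ≈ -9.12 °C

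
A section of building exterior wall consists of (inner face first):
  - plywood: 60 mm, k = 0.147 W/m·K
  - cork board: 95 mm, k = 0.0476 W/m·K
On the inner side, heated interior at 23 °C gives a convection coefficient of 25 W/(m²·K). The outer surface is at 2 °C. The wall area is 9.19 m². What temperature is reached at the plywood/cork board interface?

Model the wall as resistances in series:
R_inner film = 1/(h_i·A) = 1/(25×9.19) = 0.004353 K/W
R_plywood = L/(kA) = 0.06/(0.147×9.19) = 0.04441 K/W
R_cork board = L/(kA) = 0.095/(0.0476×9.19) = 0.2172 K/W
R_total = 0.2659 K/W;  Q = ΔT/R_total = 21/0.2659 = 78.97 W
T_interface = T_inner − Q·ΣR(inner→interface) = 23 − 79×0.04877

T ≈ 19.1 °C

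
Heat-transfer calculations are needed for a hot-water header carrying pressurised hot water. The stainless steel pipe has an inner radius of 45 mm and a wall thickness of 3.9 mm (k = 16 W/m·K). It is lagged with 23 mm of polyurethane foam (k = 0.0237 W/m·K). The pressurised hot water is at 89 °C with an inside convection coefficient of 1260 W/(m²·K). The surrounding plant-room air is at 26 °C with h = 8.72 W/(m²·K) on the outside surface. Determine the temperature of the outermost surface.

T ≈ 31.6 °C

Cylindrical conduction, so R = ln(r₂/r₁)/(2πkL) per layer, in series:
R_inner film = 1/(h_i·2πr₁L) = 1/(1260×2π×0.045×1) = 0.002807 K/W
R_stainless steel pipe wall = ln(48.9/45)/(2π×16×1) = 8.268×10^-4 K/W
R_polyurethane foam = ln(71.9/48.9)/(2π×0.0237×1) = 2.589 K/W
R_outer film = 1/(h_o·2πr_oL) = 1/(8.72×2π×0.0719×1) = 0.2538 K/W
R_total = 2.846 K/W
Q = ΔT/R_total = 63/2.846
Q = 22.1 W/m
T_interface = T_inner − Q·ΣR(inner→interface) = 89 − 22.1×2.592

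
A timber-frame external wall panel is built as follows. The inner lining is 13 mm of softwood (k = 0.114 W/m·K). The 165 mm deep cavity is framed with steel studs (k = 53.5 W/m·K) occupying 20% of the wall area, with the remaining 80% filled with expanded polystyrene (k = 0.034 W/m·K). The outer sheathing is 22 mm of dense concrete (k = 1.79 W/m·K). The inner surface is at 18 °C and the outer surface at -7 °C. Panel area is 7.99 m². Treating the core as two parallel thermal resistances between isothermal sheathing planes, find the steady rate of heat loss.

Q ≈ 1410 W

Sheathing layers in series; stud and cavity paths in parallel between them.
R_inner = 0.013/(0.114×7.99) = 0.01427 K/W
R_stud  = 0.165/(53.5×0.2×7.99) = 0.00193 K/W
R_cav   = 0.165/(0.034×0.8×7.99) = 0.7592 K/W
1/R_core = 1/R_stud + 1/R_cav → R_core = 0.001925 K/W
R_outer = 0.022/(1.79×7.99) = 0.001538 K/W
R_total = 0.01774 K/W
Q = ΔT/R_total = 25/0.01774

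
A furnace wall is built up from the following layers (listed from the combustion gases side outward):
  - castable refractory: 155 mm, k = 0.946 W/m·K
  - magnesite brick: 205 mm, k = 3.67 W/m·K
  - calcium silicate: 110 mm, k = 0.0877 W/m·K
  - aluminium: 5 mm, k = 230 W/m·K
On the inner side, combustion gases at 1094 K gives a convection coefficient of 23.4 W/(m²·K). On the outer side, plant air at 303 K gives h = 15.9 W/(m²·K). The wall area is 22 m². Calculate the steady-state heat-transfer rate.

Q ≈ 11000 W

Treating each layer as a thermal resistance in series:
R_inner film = 1/(h_i·A) = 1/(23.4×22) = 0.001943 K/W
R_castable refractory = L/(kA) = 0.155/(0.946×22) = 0.007448 K/W
R_magnesite brick = L/(kA) = 0.205/(3.67×22) = 0.002539 K/W
R_calcium silicate = L/(kA) = 0.11/(0.0877×22) = 0.05701 K/W
R_aluminium = L/(kA) = 0.005/(230×22) = 9.881×10^-7 K/W
R_outer film = 1/(h_o·A) = 1/(15.9×22) = 0.002859 K/W
R_total = 0.0718 K/W
Q = ΔT / R_total = 791 / 0.0718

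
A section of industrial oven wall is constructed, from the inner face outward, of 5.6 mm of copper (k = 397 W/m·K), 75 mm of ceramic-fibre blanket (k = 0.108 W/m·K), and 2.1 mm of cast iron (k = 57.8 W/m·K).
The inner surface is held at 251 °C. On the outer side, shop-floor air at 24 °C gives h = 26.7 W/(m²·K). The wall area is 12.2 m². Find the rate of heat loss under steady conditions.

Q ≈ 3780 W

Model the wall as resistances in series:
R_copper = L/(kA) = 0.0056/(397×12.2) = 1.156×10^-6 K/W
R_ceramic-fibre blanket = L/(kA) = 0.075/(0.108×12.2) = 0.05692 K/W
R_cast iron = L/(kA) = 0.0021/(57.8×12.2) = 2.978×10^-6 K/W
R_outer film = 1/(h_o·A) = 1/(26.7×12.2) = 0.00307 K/W
R_total = 0.06 K/W
Q = ΔT / R_total = 227 / 0.06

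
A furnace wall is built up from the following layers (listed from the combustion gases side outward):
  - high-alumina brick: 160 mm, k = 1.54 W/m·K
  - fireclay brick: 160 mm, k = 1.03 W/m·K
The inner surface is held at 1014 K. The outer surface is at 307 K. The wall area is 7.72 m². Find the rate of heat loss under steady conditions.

Q ≈ 21100 W

Thermal resistances in series:
R_high-alumina brick = L/(kA) = 0.16/(1.54×7.72) = 0.01346 K/W
R_fireclay brick = L/(kA) = 0.16/(1.03×7.72) = 0.02012 K/W
R_total = 0.03358 K/W
Q = ΔT / R_total = 707 / 0.03358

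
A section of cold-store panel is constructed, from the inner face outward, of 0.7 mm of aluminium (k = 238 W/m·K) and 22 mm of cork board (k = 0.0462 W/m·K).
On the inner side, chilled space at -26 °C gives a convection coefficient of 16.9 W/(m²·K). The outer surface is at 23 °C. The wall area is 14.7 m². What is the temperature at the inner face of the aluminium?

T ≈ -20.6 °C

Treating each layer as a thermal resistance in series:
R_inner film = 1/(h_i·A) = 1/(16.9×14.7) = 0.004025 K/W
R_aluminium = L/(kA) = 0.0007/(238×14.7) = 2.001×10^-7 K/W
R_cork board = L/(kA) = 0.022/(0.0462×14.7) = 0.03239 K/W
R_total = 0.03642 K/W;  Q = ΔT/R_total = 49/0.03642 = 1345 W
T_interface = T_inner + Q·ΣR(inner→interface) = -26 + 1350×0.004025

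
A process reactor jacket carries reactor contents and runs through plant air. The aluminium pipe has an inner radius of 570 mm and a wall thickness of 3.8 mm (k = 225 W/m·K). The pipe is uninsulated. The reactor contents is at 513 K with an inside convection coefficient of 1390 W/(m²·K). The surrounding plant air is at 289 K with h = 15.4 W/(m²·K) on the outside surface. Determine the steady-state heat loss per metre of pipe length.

Cylindrical conduction, so R = ln(r₂/r₁)/(2πkL) per layer, in series:
R_inner film = 1/(h_i·2πr₁L) = 1/(1390×2π×0.57×1) = 2.009×10^-4 K/W
R_aluminium pipe wall = ln(573.8/570)/(2π×225×1) = 4.7×10^-6 K/W
R_outer film = 1/(h_o·2πr_oL) = 1/(15.4×2π×0.5738×1) = 0.01801 K/W
R_total = 0.01822 K/W
Q = ΔT/R_total = 224/0.01822

q′ ≈ 12300 W/m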